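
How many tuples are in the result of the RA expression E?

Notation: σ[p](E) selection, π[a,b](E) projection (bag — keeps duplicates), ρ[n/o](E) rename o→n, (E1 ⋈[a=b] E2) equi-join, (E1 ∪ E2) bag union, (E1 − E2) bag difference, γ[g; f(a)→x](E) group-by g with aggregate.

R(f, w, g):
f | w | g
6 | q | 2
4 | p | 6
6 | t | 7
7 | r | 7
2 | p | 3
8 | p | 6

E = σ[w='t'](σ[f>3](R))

Subexpression sizes:
  R → 6
  σ[f>3](R) → 5
  σ[w='t'](σ[f>3](R)) → 1

|E| = 1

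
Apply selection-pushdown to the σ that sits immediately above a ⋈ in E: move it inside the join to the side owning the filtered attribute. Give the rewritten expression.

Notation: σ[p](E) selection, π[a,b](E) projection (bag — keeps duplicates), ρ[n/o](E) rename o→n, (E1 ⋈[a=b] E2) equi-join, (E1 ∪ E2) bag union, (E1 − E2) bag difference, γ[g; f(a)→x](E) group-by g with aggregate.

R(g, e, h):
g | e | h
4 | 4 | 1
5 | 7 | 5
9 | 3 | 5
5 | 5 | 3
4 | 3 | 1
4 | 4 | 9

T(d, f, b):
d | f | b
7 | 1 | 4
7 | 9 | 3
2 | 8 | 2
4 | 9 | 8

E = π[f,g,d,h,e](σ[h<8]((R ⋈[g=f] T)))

σ filters on h, owned by the left side.
E' = π[f,g,d,h,e]((σ[h<8](R) ⋈[g=f] T))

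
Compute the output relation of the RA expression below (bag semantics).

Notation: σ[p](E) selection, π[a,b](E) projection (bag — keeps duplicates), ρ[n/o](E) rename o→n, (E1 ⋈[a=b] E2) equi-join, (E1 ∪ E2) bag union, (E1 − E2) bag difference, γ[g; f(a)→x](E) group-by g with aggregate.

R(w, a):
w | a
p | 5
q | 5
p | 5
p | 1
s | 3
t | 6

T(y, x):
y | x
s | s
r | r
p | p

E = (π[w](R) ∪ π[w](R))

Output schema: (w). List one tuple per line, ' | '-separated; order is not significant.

Subexpression sizes:
  R → 6
  π[w](R) → 6
  R → 6
  π[w](R) → 6
  (π[w](R) ∪ π[w](R)) → 12

== RESULT ==
w
p
p
p
p
p
p
q
q
s
s
t
t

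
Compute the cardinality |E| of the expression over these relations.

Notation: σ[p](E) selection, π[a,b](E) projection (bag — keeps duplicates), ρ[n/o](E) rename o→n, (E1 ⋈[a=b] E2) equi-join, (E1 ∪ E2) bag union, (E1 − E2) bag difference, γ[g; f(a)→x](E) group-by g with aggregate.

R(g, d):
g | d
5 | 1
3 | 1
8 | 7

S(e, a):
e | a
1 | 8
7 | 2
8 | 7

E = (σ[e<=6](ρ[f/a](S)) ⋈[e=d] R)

Per-node cardinality:
  S → 3
  ρ[f/a](S) → 3
  σ[e<=6](ρ[f/a](S)) → 1
  R → 3
  (σ[e<=6](ρ[f/a](S)) ⋈[e=d] R) → 2

|E| = 2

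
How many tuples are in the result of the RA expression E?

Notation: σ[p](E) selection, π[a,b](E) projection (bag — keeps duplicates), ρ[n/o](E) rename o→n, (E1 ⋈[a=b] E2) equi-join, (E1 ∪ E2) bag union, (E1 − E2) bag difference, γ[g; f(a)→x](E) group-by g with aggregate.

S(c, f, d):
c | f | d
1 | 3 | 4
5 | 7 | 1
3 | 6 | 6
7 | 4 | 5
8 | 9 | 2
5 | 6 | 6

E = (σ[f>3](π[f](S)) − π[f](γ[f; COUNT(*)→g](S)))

Per-node cardinality:
  S → 6
  π[f](S) → 6
  σ[f>3](π[f](S)) → 5
  S → 6
  γ[f; COUNT(*)→g](S) → 5
  π[f](γ[f; COUNT(*)→g](S)) → 5
  (σ[f>3](π[f](S)) − π[f](γ[f; COUNT(*)→g](S))) → 1

|E| = 1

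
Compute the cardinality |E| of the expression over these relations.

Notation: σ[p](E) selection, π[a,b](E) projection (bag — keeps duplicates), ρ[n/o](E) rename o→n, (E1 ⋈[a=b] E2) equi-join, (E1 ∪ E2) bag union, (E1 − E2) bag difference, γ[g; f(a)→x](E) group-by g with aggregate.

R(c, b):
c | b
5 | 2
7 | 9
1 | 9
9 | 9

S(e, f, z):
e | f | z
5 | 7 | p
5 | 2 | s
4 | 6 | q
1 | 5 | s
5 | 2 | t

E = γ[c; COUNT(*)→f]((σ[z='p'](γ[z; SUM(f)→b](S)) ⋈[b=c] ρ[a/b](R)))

Per-node cardinality:
  S → 5
  γ[z; SUM(f)→b](S) → 4
  σ[z='p'](γ[z; SUM(f)→b](S)) → 1
  R → 4
  ρ[a/b](R) → 4
  (σ[z='p'](γ[z; SUM(f)→b](S)) ⋈[b=c] ρ[a/b](R)) → 1
  γ[c; COUNT(*)→f]((σ[z='p'](γ[z; SUM(f)→b](S)) ⋈[b=c] ρ[a/b](R))) → 1

|E| = 1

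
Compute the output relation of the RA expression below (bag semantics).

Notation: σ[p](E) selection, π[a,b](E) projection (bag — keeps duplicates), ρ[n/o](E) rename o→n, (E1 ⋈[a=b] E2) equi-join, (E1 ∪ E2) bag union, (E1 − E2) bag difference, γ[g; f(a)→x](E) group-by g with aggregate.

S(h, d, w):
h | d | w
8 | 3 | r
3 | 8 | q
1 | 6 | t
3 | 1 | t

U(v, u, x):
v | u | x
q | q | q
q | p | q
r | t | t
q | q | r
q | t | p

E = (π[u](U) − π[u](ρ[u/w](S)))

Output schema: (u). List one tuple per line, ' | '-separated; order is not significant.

Stepwise |·|:
  U → 5
  π[u](U) → 5
  S → 4
  ρ[u/w](S) → 4
  π[u](ρ[u/w](S)) → 4
  (π[u](U) − π[u](ρ[u/w](S))) → 2

== RESULT ==
u
p
q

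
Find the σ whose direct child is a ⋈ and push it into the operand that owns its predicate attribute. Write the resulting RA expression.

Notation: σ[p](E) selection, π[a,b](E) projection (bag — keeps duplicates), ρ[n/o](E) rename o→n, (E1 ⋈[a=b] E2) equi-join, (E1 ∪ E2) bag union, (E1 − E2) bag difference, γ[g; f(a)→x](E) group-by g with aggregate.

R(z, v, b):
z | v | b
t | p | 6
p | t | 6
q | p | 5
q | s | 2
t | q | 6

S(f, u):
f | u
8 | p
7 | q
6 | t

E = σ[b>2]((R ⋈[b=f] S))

σ filters on b, owned by the left side.
E' = (σ[b>2](R) ⋈[b=f] S)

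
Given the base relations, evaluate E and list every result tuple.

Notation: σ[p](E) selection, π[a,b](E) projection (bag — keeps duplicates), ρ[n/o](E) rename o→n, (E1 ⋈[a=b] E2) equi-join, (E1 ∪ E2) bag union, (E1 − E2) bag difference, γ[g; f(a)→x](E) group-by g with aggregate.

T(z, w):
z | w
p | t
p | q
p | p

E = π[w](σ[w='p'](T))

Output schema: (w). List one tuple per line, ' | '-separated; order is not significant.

Row counts bottom-up:
  T → 3
  σ[w='p'](T) → 1
  π[w](σ[w='p'](T)) → 1

== RESULT ==
w
p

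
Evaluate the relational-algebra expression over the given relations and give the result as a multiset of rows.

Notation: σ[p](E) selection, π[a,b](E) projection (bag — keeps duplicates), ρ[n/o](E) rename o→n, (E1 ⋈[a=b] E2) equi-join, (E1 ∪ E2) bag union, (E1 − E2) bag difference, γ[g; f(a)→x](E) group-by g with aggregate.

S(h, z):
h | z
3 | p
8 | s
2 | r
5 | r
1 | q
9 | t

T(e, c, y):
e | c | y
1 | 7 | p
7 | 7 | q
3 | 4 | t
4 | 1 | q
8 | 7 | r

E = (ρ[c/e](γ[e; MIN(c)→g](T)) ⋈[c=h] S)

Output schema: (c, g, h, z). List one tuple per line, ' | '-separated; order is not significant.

Subexpression sizes:
  T → 5
  γ[e; MIN(c)→g](T) → 5
  ρ[c/e](γ[e; MIN(c)→g](T)) → 5
  S → 6
  (ρ[c/e](γ[e; MIN(c)→g](T)) ⋈[c=h] S) → 3

== RESULT ==
c | g | h | z
1 | 7 | 1 | q
3 | 4 | 3 | p
8 | 7 | 8 | s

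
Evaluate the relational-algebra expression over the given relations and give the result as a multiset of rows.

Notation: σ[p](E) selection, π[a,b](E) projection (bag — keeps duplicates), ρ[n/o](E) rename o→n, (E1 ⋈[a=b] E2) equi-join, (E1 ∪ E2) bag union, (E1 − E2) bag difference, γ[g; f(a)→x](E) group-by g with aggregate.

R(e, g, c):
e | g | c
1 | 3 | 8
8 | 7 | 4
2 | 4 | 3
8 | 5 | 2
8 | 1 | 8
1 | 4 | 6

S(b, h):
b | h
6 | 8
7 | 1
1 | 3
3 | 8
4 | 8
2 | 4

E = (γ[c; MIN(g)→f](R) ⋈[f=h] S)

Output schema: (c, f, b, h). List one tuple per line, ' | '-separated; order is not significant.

Row counts bottom-up:
  R → 6
  γ[c; MIN(g)→f](R) → 5
  S → 6
  (γ[c; MIN(g)→f](R) ⋈[f=h] S) → 3

== RESULT ==
c | f | b | h
3 | 4 | 2 | 4
6 | 4 | 2 | 4
8 | 1 | 7 | 1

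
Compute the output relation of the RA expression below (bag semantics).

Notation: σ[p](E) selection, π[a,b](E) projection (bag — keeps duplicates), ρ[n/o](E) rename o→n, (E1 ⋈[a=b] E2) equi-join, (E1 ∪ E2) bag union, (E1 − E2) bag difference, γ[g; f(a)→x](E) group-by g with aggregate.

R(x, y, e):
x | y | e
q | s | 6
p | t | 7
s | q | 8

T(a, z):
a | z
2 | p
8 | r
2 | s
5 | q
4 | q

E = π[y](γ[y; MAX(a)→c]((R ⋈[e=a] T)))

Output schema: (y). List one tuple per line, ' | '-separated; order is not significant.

Row counts bottom-up:
  R → 3
  T → 5
  (R ⋈[e=a] T) → 1
  γ[y; MAX(a)→c]((R ⋈[e=a] T)) → 1
  π[y](γ[y; MAX(a)→c]((R ⋈[e=a] T))) → 1

== RESULT ==
y
q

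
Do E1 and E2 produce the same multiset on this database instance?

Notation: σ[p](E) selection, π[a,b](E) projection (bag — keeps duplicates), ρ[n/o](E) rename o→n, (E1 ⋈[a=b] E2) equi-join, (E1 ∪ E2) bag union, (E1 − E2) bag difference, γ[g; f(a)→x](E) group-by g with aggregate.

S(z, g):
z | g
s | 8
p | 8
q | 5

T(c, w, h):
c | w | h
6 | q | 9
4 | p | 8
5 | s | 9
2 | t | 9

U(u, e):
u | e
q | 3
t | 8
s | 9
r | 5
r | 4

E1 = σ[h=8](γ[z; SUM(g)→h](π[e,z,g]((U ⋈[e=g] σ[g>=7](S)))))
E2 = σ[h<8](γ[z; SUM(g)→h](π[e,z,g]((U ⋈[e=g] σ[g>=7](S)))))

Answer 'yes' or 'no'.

E1 stepwise |·|:
  U → 5
  S → 3
  σ[g>=7](S) → 2
  (U ⋈[e=g] σ[g>=7](S)) → 2
  π[e,z,g]((U ⋈[e=g] σ[g>=7](S))) → 2
  γ[z; SUM(g)→h](π[e,z,g]((U ⋈[e=g] σ[g>=7](S)))) → 2
  σ[h=8](γ[z; SUM(g)→h](π[e,z,g]((U ⋈[e=g] σ[g>=7](S))))) → 2
E2 stepwise |·|:
  U → 5
  S → 3
  σ[g>=7](S) → 2
  (U ⋈[e=g] σ[g>=7](S)) → 2
  π[e,z,g]((U ⋈[e=g] σ[g>=7](S))) → 2
  γ[z; SUM(g)→h](π[e,z,g]((U ⋈[e=g] σ[g>=7](S)))) → 2
  σ[h<8](γ[z; SUM(g)→h](π[e,z,g]((U ⋈[e=g] σ[g>=7](S))))) → 0

E1 result:
z | h
p | 8
s | 8
E2 result:
z | h
(0 rows)
Witness: ('s', 8) appears 1× in E1 but 0× in E2.

no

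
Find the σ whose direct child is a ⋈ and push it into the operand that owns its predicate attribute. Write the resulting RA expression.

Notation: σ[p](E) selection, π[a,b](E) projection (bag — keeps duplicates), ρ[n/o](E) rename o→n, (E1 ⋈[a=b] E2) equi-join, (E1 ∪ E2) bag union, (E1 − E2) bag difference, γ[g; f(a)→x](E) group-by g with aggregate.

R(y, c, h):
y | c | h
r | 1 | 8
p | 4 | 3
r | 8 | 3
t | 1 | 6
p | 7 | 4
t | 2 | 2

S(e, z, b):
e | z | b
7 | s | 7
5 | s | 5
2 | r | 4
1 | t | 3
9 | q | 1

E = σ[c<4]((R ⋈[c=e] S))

σ filters on c, owned by the left side.
E' = (σ[c<4](R) ⋈[c=e] S)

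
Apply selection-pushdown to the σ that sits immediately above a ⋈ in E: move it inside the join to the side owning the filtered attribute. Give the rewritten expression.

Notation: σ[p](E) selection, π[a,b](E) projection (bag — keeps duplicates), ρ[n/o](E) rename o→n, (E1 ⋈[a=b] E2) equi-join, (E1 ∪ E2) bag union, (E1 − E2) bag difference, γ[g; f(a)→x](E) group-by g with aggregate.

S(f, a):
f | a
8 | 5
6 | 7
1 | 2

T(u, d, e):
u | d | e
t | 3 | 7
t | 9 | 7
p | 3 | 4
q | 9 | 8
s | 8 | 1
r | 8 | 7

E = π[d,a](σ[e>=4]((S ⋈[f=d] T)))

σ filters on e, owned by the right side.
E' = π[d,a]((S ⋈[f=d] σ[e>=4](T)))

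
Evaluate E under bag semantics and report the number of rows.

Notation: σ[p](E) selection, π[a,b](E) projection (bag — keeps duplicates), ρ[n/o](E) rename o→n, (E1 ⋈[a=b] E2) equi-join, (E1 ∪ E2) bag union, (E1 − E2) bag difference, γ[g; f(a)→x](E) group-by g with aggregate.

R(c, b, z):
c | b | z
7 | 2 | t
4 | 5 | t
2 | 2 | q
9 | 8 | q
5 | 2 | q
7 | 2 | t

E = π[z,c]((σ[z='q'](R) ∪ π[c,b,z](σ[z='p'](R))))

Subexpression sizes:
  R → 6
  σ[z='q'](R) → 3
  R → 6
  σ[z='p'](R) → 0
  π[c,b,z](σ[z='p'](R)) → 0
  (σ[z='q'](R) ∪ π[c,b,z](σ[z='p'](R))) → 3
  π[z,c]((σ[z='q'](R) ∪ π[c,b,z](σ[z='p'](R)))) → 3

|E| = 3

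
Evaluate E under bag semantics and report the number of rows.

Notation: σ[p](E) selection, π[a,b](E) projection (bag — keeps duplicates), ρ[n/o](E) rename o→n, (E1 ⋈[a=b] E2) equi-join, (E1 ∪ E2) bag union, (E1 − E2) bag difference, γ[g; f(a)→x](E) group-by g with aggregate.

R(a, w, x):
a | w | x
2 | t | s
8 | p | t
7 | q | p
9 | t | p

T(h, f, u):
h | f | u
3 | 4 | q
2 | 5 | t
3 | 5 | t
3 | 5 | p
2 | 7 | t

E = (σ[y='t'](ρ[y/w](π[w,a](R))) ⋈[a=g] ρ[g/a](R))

Subexpression sizes:
  R → 4
  π[w,a](R) → 4
  ρ[y/w](π[w,a](R)) → 4
  σ[y='t'](ρ[y/w](π[w,a](R))) → 2
  R → 4
  ρ[g/a](R) → 4
  (σ[y='t'](ρ[y/w](π[w,a](R))) ⋈[a=g] ρ[g/a](R)) → 2

|E| = 2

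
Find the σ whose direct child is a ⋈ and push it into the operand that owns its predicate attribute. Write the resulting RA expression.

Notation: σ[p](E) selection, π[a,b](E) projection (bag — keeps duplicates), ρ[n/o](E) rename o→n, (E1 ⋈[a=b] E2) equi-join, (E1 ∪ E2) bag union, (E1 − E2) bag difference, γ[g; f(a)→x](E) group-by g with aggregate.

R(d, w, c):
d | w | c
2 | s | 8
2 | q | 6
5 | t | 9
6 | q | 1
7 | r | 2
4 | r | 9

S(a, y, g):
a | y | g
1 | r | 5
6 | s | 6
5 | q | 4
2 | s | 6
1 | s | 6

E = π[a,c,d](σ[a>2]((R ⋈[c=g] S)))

σ filters on a, owned by the right side.
E' = π[a,c,d]((R ⋈[c=g] σ[a>2](S)))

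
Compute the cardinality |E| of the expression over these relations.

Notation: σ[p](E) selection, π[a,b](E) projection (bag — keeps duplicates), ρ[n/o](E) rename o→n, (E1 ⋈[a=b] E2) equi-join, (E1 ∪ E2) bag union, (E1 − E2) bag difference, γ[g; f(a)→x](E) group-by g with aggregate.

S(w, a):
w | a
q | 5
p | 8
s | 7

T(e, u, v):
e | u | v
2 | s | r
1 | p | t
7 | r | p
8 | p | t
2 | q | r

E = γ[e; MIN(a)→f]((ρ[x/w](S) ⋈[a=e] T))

Row counts bottom-up:
  S → 3
  ρ[x/w](S) → 3
  T → 5
  (ρ[x/w](S) ⋈[a=e] T) → 2
  γ[e; MIN(a)→f]((ρ[x/w](S) ⋈[a=e] T)) → 2

|E| = 2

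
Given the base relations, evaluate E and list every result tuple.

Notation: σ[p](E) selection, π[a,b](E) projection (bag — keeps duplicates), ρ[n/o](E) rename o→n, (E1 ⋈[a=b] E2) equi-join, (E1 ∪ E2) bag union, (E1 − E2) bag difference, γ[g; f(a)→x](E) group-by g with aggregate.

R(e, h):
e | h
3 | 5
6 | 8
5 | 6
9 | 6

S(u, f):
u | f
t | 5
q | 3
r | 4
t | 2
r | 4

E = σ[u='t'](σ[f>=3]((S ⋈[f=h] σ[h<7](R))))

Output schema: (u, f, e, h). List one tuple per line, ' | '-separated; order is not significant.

Subexpression sizes:
  S → 5
  R → 4
  σ[h<7](R) → 3
  (S ⋈[f=h] σ[h<7](R)) → 1
  σ[f>=3]((S ⋈[f=h] σ[h<7](R))) → 1
  σ[u='t'](σ[f>=3]((S ⋈[f=h] σ[h<7](R)))) → 1

== RESULT ==
u | f | e | h
t | 5 | 3 | 5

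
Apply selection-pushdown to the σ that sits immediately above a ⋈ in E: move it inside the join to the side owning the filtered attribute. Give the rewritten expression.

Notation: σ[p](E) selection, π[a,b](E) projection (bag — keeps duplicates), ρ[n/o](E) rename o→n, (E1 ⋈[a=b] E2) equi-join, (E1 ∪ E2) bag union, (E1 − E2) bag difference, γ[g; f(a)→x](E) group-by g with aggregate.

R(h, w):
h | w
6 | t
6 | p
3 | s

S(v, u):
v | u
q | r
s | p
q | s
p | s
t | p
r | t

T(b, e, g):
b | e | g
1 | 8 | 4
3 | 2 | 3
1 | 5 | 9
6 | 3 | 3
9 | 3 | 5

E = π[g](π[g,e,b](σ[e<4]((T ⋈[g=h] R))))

σ filters on e, owned by the left side.
E' = π[g](π[g,e,b]((σ[e<4](T) ⋈[g=h] R)))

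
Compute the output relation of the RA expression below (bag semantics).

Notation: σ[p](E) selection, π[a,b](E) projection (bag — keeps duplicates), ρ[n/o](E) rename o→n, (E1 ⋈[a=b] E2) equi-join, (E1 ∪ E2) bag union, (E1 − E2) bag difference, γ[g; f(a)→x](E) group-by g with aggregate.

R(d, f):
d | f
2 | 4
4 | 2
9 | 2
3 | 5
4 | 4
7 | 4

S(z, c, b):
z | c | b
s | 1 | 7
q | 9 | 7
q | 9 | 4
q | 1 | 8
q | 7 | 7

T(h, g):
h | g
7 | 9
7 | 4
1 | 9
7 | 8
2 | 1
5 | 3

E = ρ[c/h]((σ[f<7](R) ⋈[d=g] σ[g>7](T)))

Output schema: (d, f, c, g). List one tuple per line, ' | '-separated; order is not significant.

Row counts bottom-up:
  R → 6
  σ[f<7](R) → 6
  T → 6
  σ[g>7](T) → 3
  (σ[f<7](R) ⋈[d=g] σ[g>7](T)) → 2
  ρ[c/h]((σ[f<7](R) ⋈[d=g] σ[g>7](T))) → 2

== RESULT ==
d | f | c | g
9 | 2 | 1 | 9
9 | 2 | 7 | 9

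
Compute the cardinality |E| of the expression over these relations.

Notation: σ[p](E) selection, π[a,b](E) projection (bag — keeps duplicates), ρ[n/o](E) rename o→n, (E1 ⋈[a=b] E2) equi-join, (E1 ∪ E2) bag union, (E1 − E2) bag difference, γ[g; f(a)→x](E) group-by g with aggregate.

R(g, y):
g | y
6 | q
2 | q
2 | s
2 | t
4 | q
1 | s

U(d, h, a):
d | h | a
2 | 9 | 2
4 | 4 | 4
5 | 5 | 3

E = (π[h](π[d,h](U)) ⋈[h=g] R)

Row counts bottom-up:
  U → 3
  π[d,h](U) → 3
  π[h](π[d,h](U)) → 3
  R → 6
  (π[h](π[d,h](U)) ⋈[h=g] R) → 1

|E| = 1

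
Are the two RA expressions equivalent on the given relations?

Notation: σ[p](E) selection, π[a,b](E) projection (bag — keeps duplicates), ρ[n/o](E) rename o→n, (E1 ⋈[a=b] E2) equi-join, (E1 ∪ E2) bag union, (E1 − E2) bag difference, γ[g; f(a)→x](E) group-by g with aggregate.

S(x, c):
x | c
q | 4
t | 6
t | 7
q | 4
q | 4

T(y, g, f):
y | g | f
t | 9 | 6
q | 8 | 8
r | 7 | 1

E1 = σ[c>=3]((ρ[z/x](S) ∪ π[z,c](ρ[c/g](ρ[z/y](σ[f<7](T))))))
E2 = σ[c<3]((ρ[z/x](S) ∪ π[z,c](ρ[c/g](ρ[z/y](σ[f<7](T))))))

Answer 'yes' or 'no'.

E1 row counts bottom-up:
  S → 5
  ρ[z/x](S) → 5
  T → 3
  σ[f<7](T) → 2
  ρ[z/y](σ[f<7](T)) → 2
  ρ[c/g](ρ[z/y](σ[f<7](T))) → 2
  π[z,c](ρ[c/g](ρ[z/y](σ[f<7](T)))) → 2
  (ρ[z/x](S) ∪ π[z,c](ρ[c/g](ρ[z/y](σ[f<7](T))))) → 7
  σ[c>=3]((ρ[z/x](S) ∪ π[z,c](ρ[c/g](ρ[z/y](σ[f<7](T)))))) → 7
E2 row counts bottom-up:
  S → 5
  ρ[z/x](S) → 5
  T → 3
  σ[f<7](T) → 2
  ρ[z/y](σ[f<7](T)) → 2
  ρ[c/g](ρ[z/y](σ[f<7](T))) → 2
  π[z,c](ρ[c/g](ρ[z/y](σ[f<7](T)))) → 2
  (ρ[z/x](S) ∪ π[z,c](ρ[c/g](ρ[z/y](σ[f<7](T))))) → 7
  σ[c<3]((ρ[z/x](S) ∪ π[z,c](ρ[c/g](ρ[z/y](σ[f<7](T)))))) → 0

E1 result:
z | c
q | 4
q | 4
q | 4
r | 7
t | 6
t | 7
t | 9
E2 result:
z | c
(0 rows)
Witness: ('r', 7) appears 1× in E1 but 0× in E2.

no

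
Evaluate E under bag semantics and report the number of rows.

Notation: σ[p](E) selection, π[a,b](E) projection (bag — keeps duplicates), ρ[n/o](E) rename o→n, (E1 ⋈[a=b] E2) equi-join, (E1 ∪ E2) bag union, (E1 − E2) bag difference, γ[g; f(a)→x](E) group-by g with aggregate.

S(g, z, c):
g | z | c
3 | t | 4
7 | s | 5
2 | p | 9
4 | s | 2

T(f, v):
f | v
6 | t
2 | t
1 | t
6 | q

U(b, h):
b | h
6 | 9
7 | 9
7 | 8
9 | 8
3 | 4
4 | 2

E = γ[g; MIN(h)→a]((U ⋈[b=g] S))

Row counts bottom-up:
  U → 6
  S → 4
  (U ⋈[b=g] S) → 4
  γ[g; MIN(h)→a]((U ⋈[b=g] S)) → 3

|E| = 3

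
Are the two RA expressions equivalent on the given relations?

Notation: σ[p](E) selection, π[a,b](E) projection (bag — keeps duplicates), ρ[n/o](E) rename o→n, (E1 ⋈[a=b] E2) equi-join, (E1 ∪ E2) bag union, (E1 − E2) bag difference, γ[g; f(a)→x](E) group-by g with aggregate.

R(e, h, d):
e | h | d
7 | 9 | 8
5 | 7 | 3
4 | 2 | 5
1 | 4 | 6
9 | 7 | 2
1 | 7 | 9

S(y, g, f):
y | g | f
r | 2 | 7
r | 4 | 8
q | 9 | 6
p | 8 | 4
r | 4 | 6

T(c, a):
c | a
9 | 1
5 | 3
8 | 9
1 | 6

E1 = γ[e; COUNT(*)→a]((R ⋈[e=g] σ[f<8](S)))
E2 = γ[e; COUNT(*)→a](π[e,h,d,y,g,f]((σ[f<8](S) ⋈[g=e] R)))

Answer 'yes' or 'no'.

E1 stepwise |·|:
  R → 6
  S → 5
  σ[f<8](S) → 4
  (R ⋈[e=g] σ[f<8](S)) → 2
  γ[e; COUNT(*)→a]((R ⋈[e=g] σ[f<8](S))) → 2
E2 stepwise |·|:
  S → 5
  σ[f<8](S) → 4
  R → 6
  (σ[f<8](S) ⋈[g=e] R) → 2
  π[e,h,d,y,g,f]((σ[f<8](S) ⋈[g=e] R)) → 2
  γ[e; COUNT(*)→a](π[e,h,d,y,g,f]((σ[f<8](S) ⋈[g=e] R))) → 2

E1 and E2 produce the same multiset:
e | a
4 | 1
9 | 1

yes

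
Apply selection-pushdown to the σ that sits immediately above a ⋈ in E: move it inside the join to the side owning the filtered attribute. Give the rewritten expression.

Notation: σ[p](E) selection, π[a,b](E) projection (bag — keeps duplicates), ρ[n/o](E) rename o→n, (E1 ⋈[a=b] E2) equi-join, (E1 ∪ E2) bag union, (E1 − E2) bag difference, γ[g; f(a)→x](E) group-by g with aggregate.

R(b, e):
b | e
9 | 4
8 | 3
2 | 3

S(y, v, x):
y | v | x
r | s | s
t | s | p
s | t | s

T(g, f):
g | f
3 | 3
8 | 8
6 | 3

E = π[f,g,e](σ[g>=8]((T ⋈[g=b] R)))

σ filters on g, owned by the left side.
E' = π[f,g,e]((σ[g>=8](T) ⋈[g=b] R))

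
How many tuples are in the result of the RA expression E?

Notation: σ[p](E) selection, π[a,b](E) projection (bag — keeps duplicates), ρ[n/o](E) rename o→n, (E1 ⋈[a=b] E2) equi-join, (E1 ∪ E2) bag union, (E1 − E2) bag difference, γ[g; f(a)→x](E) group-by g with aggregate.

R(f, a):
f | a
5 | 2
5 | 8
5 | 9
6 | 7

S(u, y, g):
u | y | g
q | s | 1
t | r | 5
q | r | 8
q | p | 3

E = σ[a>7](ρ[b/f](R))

Stepwise |·|:
  R → 4
  ρ[b/f](R) → 4
  σ[a>7](ρ[b/f](R)) → 2

|E| = 2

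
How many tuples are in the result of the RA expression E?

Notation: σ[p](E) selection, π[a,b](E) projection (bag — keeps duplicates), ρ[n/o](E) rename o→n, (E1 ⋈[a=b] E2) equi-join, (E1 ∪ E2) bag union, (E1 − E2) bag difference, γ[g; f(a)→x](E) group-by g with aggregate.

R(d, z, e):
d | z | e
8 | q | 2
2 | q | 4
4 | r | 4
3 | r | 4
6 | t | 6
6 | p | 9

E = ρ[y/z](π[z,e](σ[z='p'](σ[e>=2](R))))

Row counts bottom-up:
  R → 6
  σ[e>=2](R) → 6
  σ[z='p'](σ[e>=2](R)) → 1
  π[z,e](σ[z='p'](σ[e>=2](R))) → 1
  ρ[y/z](π[z,e](σ[z='p'](σ[e>=2](R)))) → 1

|E| = 1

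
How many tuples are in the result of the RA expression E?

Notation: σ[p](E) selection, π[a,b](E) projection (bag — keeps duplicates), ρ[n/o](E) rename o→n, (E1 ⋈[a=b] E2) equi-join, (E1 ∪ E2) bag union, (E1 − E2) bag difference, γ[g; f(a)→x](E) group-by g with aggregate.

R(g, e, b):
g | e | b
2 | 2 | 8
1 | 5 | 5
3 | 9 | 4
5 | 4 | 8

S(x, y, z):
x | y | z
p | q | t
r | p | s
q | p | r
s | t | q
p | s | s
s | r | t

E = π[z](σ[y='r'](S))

Row counts bottom-up:
  S → 6
  σ[y='r'](S) → 1
  π[z](σ[y='r'](S)) → 1

|E| = 1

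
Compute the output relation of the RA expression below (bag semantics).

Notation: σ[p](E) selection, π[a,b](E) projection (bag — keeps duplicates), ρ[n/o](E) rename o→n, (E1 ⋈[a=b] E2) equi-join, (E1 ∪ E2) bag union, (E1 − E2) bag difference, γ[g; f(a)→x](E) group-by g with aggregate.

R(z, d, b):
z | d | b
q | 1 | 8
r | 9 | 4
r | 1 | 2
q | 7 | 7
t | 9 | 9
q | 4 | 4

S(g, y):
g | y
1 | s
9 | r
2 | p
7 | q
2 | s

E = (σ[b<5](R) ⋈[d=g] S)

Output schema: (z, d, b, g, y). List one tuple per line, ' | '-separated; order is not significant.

Per-node cardinality:
  R → 6
  σ[b<5](R) → 3
  S → 5
  (σ[b<5](R) ⋈[d=g] S) → 2

== RESULT ==
z | d | b | g | y
r | 1 | 2 | 1 | s
r | 9 | 4 | 9 | r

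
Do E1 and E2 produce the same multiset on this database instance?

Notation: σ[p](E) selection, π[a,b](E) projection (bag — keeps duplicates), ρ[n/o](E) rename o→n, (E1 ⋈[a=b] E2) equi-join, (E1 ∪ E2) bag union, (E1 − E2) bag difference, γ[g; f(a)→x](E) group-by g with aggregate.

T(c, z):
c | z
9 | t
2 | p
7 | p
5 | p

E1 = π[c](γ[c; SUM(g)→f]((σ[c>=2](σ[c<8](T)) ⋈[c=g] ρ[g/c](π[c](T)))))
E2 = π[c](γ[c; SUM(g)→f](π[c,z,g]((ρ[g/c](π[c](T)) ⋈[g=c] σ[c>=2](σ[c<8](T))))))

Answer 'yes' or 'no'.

E1 row counts bottom-up:
  T → 4
  σ[c<8](T) → 3
  σ[c>=2](σ[c<8](T)) → 3
  T → 4
  π[c](T) → 4
  ρ[g/c](π[c](T)) → 4
  (σ[c>=2](σ[c<8](T)) ⋈[c=g] ρ[g/c](π[c](T))) → 3
  γ[c; SUM(g)→f]((σ[c>=2](σ[c<8](T)) ⋈[c=g] ρ[g/c](π[c](T)))) → 3
  π[c](γ[c; SUM(g)→f]((σ[c>=2](σ[c<8](T)) ⋈[c=g] ρ[g/c](π[c](T))))) → 3
E2 row counts bottom-up:
  T → 4
  π[c](T) → 4
  ρ[g/c](π[c](T)) → 4
  T → 4
  σ[c<8](T) → 3
  σ[c>=2](σ[c<8](T)) → 3
  (ρ[g/c](π[c](T)) ⋈[g=c] σ[c>=2](σ[c<8](T))) → 3
  π[c,z,g]((ρ[g/c](π[c](T)) ⋈[g=c] σ[c>=2](σ[c<8](T)))) → 3
  γ[c; SUM(g)→f](π[c,z,g]((ρ[g/c](π[c](T)) ⋈[g=c] σ[c>=2](σ[c<8](T))))) → 3
  π[c](γ[c; SUM(g)→f](π[c,z,g]((ρ[g/c](π[c](T)) ⋈[g=c] σ[c>=2](σ[c<8](T)))))) → 3

E1 and E2 produce the same multiset:
c
2
5
7

yes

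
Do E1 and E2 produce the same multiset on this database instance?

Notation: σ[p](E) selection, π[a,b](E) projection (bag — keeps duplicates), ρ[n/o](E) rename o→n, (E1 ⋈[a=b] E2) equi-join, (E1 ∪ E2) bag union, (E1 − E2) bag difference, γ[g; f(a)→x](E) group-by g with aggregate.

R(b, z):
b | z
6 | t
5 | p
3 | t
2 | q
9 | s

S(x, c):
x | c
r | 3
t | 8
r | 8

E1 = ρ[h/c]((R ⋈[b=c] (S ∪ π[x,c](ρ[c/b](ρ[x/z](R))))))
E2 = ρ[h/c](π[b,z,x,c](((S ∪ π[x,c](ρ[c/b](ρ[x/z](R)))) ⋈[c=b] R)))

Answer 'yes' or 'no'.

E1 stepwise |·|:
  R → 5
  S → 3
  R → 5
  ρ[x/z](R) → 5
  ρ[c/b](ρ[x/z](R)) → 5
  π[x,c](ρ[c/b](ρ[x/z](R))) → 5
  (S ∪ π[x,c](ρ[c/b](ρ[x/z](R)))) → 8
  (R ⋈[b=c] (S ∪ π[x,c](ρ[c/b](ρ[x/z](R))))) → 6
  ρ[h/c]((R ⋈[b=c] (S ∪ π[x,c](ρ[c/b](ρ[x/z](R)))))) → 6
E2 stepwise |·|:
  S → 3
  R → 5
  ρ[x/z](R) → 5
  ρ[c/b](ρ[x/z](R)) → 5
  π[x,c](ρ[c/b](ρ[x/z](R))) → 5
  (S ∪ π[x,c](ρ[c/b](ρ[x/z](R)))) → 8
  R → 5
  ((S ∪ π[x,c](ρ[c/b](ρ[x/z](R)))) ⋈[c=b] R) → 6
  π[b,z,x,c](((S ∪ π[x,c](ρ[c/b](ρ[x/z](R)))) ⋈[c=b] R)) → 6
  ρ[h/c](π[b,z,x,c](((S ∪ π[x,c](ρ[c/b](ρ[x/z](R)))) ⋈[c=b] R))) → 6

E1 and E2 produce the same multiset:
b | z | x | h
2 | q | q | 2
3 | t | r | 3
3 | t | t | 3
5 | p | p | 5
6 | t | t | 6
9 | s | s | 9

yes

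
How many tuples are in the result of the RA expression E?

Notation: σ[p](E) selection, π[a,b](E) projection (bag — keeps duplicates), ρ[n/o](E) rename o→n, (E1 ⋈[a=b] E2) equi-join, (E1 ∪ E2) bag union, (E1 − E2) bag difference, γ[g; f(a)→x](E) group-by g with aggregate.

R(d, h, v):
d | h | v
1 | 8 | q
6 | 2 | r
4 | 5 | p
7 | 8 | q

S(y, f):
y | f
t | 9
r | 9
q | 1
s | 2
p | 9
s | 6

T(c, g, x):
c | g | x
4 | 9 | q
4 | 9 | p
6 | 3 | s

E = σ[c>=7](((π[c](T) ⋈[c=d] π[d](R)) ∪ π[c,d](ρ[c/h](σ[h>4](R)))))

Stepwise |·|:
  T → 3
  π[c](T) → 3
  R → 4
  π[d](R) → 4
  (π[c](T) ⋈[c=d] π[d](R)) → 3
  R → 4
  σ[h>4](R) → 3
  ρ[c/h](σ[h>4](R)) → 3
  π[c,d](ρ[c/h](σ[h>4](R))) → 3
  ((π[c](T) ⋈[c=d] π[d](R)) ∪ π[c,d](ρ[c/h](σ[h>4](R)))) → 6
  σ[c>=7](((π[c](T) ⋈[c=d] π[d](R)) ∪ π[c,d](ρ[c/h](σ[h>4](R))))) → 2

|E| = 2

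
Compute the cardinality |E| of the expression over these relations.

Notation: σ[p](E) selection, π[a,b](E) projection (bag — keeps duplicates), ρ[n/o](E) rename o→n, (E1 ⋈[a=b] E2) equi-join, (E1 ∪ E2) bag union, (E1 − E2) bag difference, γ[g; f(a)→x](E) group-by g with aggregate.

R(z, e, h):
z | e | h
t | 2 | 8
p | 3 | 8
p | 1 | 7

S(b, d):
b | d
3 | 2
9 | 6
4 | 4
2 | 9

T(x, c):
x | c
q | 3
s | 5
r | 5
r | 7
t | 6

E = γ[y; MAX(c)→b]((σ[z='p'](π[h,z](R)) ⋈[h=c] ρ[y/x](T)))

Per-node cardinality:
  R → 3
  π[h,z](R) → 3
  σ[z='p'](π[h,z](R)) → 2
  T → 5
  ρ[y/x](T) → 5
  (σ[z='p'](π[h,z](R)) ⋈[h=c] ρ[y/x](T)) → 1
  γ[y; MAX(c)→b]((σ[z='p'](π[h,z](R)) ⋈[h=c] ρ[y/x](T))) → 1

|E| = 1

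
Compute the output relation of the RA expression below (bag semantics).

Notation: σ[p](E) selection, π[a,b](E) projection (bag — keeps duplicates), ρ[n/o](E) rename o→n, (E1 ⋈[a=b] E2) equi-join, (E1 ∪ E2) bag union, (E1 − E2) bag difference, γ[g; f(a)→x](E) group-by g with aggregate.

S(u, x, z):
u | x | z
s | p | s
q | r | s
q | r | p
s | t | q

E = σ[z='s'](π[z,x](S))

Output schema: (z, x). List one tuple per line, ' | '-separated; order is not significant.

Stepwise |·|:
  S → 4
  π[z,x](S) → 4
  σ[z='s'](π[z,x](S)) → 2

== RESULT ==
z | x
s | p
s | r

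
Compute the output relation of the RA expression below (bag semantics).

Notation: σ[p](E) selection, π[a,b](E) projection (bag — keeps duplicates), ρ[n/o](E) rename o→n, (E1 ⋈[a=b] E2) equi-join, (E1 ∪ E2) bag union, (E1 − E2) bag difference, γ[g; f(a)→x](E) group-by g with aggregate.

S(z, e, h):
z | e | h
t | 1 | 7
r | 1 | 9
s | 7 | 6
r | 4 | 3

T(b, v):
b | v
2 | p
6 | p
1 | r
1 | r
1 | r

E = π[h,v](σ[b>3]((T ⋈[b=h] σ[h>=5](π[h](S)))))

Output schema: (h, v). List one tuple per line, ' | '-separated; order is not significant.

Subexpression sizes:
  T → 5
  S → 4
  π[h](S) → 4
  σ[h>=5](π[h](S)) → 3
  (T ⋈[b=h] σ[h>=5](π[h](S))) → 1
  σ[b>3]((T ⋈[b=h] σ[h>=5](π[h](S)))) → 1
  π[h,v](σ[b>3]((T ⋈[b=h] σ[h>=5](π[h](S))))) → 1

== RESULT ==
h | v
6 | p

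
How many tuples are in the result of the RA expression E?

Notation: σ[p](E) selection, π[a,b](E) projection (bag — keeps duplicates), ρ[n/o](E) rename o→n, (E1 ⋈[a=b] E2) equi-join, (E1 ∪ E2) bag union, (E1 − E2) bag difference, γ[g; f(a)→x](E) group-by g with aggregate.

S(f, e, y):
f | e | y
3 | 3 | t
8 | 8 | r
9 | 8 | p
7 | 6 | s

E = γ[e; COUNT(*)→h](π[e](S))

Subexpression sizes:
  S → 4
  π[e](S) → 4
  γ[e; COUNT(*)→h](π[e](S)) → 3

|E| = 3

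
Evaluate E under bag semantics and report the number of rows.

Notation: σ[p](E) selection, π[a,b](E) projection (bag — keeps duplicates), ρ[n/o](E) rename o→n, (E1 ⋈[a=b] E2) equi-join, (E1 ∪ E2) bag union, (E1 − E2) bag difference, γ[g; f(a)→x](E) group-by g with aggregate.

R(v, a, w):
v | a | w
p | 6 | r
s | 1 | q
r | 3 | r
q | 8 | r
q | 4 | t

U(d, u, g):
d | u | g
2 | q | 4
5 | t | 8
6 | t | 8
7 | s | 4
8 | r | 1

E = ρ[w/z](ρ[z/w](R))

Stepwise |·|:
  R → 5
  ρ[z/w](R) → 5
  ρ[w/z](ρ[z/w](R)) → 5

|E| = 5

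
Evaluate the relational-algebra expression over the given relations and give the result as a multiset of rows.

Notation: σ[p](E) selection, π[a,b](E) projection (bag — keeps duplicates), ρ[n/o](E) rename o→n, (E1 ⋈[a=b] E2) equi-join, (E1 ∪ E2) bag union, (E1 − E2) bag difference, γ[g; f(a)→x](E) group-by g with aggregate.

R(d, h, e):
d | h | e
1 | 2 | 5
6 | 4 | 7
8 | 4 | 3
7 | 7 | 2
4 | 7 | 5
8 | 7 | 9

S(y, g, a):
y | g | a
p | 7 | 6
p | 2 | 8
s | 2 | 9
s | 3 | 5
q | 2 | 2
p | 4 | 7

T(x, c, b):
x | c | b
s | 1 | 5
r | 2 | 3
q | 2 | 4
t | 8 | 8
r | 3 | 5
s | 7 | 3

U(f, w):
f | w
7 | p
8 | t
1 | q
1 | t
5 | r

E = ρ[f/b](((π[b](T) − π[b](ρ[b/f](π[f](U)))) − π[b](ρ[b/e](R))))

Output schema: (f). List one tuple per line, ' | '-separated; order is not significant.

Row counts bottom-up:
  T → 6
  π[b](T) → 6
  U → 5
  π[f](U) → 5
  ρ[b/f](π[f](U)) → 5
  π[b](ρ[b/f](π[f](U))) → 5
  (π[b](T) − π[b](ρ[b/f](π[f](U)))) → 4
  R → 6
  ρ[b/e](R) → 6
  π[b](ρ[b/e](R)) → 6
  ((π[b](T) − π[b](ρ[b/f](π[f](U)))) − π[b](ρ[b/e](R))) → 2
  ρ[f/b](((π[b](T) − π[b](ρ[b/f](π[f](U)))) − π[b](ρ[b/e](R)))) → 2

== RESULT ==
f
3
4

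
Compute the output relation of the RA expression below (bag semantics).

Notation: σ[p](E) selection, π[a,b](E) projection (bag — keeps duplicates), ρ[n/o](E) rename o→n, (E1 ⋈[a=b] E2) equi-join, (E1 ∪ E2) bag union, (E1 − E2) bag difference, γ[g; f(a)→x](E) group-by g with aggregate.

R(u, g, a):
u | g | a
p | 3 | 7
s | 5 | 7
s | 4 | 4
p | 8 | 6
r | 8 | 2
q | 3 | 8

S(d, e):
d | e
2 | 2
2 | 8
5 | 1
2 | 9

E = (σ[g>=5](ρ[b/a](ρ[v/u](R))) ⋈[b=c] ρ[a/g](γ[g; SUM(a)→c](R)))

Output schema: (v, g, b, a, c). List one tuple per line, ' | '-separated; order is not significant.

Subexpression sizes:
  R → 6
  ρ[v/u](R) → 6
  ρ[b/a](ρ[v/u](R)) → 6
  σ[g>=5](ρ[b/a](ρ[v/u](R))) → 3
  R → 6
  γ[g; SUM(a)→c](R) → 4
  ρ[a/g](γ[g; SUM(a)→c](R)) → 4
  (σ[g>=5](ρ[b/a](ρ[v/u](R))) ⋈[b=c] ρ[a/g](γ[g; SUM(a)→c](R))) → 1

== RESULT ==
v | g | b | a | c
s | 5 | 7 | 5 | 7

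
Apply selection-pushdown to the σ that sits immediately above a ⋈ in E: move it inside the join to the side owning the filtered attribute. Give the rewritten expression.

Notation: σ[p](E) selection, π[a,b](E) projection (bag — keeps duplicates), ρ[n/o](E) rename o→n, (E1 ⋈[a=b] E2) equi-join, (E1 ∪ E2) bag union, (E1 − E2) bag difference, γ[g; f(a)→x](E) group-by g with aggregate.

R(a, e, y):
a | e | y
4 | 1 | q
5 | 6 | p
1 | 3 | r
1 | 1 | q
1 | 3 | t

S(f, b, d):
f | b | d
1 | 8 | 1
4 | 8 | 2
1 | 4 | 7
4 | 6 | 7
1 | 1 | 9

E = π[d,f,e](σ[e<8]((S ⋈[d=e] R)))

σ filters on e, owned by the right side.
E' = π[d,f,e]((S ⋈[d=e] σ[e<8](R)))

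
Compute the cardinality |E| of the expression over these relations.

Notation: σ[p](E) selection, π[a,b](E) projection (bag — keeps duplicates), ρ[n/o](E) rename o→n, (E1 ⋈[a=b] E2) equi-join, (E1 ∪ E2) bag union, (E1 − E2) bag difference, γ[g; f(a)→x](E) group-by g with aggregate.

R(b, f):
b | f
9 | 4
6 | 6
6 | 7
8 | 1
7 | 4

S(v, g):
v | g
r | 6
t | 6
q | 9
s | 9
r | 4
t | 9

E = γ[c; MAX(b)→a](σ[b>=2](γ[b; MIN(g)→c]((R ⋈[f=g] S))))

Per-node cardinality:
  R → 5
  S → 6
  (R ⋈[f=g] S) → 4
  γ[b; MIN(g)→c]((R ⋈[f=g] S)) → 3
  σ[b>=2](γ[b; MIN(g)→c]((R ⋈[f=g] S))) → 3
  γ[c; MAX(b)→a](σ[b>=2](γ[b; MIN(g)→c]((R ⋈[f=g] S)))) → 2

|E| = 2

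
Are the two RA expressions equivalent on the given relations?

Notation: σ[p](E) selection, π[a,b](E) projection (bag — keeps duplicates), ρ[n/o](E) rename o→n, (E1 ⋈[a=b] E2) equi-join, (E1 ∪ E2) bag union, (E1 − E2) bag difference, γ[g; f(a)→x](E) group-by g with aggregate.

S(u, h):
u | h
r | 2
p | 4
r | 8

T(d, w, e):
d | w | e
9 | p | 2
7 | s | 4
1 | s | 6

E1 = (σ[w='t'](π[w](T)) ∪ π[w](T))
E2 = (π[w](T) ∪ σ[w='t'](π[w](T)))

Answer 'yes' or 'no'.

E1 per-node cardinality:
  T → 3
  π[w](T) → 3
  σ[w='t'](π[w](T)) → 0
  T → 3
  π[w](T) → 3
  (σ[w='t'](π[w](T)) ∪ π[w](T)) → 3
E2 per-node cardinality:
  T → 3
  π[w](T) → 3
  T → 3
  π[w](T) → 3
  σ[w='t'](π[w](T)) → 0
  (π[w](T) ∪ σ[w='t'](π[w](T))) → 3

E1 and E2 produce the same multiset:
w
p
s
s

yes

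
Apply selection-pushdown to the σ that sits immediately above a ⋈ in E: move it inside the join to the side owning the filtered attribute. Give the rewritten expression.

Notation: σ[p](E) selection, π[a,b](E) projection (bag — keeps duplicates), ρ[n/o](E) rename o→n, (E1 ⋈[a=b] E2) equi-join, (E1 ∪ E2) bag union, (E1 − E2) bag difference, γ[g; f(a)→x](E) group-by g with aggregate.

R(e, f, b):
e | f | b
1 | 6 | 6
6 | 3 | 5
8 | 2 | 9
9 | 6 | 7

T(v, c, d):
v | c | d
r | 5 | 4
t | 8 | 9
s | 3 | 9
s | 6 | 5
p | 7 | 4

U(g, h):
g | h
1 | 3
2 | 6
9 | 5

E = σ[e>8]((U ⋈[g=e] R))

σ filters on e, owned by the right side.
E' = (U ⋈[g=e] σ[e>8](R))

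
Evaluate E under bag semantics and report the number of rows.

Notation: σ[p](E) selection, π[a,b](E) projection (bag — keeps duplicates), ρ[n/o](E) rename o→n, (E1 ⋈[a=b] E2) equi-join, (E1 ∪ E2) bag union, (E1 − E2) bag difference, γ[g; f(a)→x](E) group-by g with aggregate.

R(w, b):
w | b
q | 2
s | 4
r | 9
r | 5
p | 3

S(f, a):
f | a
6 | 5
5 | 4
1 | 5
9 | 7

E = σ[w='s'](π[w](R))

Row counts bottom-up:
  R → 5
  π[w](R) → 5
  σ[w='s'](π[w](R)) → 1

|E| = 1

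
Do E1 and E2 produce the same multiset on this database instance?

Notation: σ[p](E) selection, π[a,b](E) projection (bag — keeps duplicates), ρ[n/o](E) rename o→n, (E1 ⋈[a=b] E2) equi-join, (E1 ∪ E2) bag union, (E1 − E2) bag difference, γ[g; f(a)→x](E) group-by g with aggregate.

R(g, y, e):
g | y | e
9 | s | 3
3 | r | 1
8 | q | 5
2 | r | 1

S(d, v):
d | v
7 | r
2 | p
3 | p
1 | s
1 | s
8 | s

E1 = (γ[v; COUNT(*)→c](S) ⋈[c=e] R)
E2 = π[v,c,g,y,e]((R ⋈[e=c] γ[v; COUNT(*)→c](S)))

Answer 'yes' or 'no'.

E1 subexpression sizes:
  S → 6
  γ[v; COUNT(*)→c](S) → 3
  R → 4
  (γ[v; COUNT(*)→c](S) ⋈[c=e] R) → 3
E2 subexpression sizes:
  R → 4
  S → 6
  γ[v; COUNT(*)→c](S) → 3
  (R ⋈[e=c] γ[v; COUNT(*)→c](S)) → 3
  π[v,c,g,y,e]((R ⋈[e=c] γ[v; COUNT(*)→c](S))) → 3

E1 and E2 produce the same multiset:
v | c | g | y | e
r | 1 | 2 | r | 1
r | 1 | 3 | r | 1
s | 3 | 9 | s | 3

yes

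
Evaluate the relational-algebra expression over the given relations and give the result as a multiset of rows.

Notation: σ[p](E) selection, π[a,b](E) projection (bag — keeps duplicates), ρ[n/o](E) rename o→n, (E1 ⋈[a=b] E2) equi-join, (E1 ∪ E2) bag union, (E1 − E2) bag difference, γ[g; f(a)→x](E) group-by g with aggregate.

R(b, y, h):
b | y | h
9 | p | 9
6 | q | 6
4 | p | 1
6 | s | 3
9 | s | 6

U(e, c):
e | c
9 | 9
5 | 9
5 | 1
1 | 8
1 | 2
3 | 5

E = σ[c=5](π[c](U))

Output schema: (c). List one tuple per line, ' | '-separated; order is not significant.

Row counts bottom-up:
  U → 6
  π[c](U) → 6
  σ[c=5](π[c](U)) → 1

== RESULT ==
c
5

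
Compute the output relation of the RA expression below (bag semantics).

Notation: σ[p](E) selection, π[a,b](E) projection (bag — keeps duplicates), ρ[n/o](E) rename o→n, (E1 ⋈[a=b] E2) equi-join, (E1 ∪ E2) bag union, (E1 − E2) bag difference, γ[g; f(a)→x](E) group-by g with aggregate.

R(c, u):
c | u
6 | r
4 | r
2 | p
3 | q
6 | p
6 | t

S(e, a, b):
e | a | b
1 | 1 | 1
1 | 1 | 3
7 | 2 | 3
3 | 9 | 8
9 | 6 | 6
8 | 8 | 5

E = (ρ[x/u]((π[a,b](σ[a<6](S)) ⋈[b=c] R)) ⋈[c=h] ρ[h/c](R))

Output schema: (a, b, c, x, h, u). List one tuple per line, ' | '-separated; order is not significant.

Row counts bottom-up:
  S → 6
  σ[a<6](S) → 3
  π[a,b](σ[a<6](S)) → 3
  R → 6
  (π[a,b](σ[a<6](S)) ⋈[b=c] R) → 2
  ρ[x/u]((π[a,b](σ[a<6](S)) ⋈[b=c] R)) → 2
  R → 6
  ρ[h/c](R) → 6
  (ρ[x/u]((π[a,b](σ[a<6](S)) ⋈[b=c] R)) ⋈[c=h] ρ[h/c](R)) → 2

== RESULT ==
a | b | c | x | h | u
1 | 3 | 3 | q | 3 | q
2 | 3 | 3 | q | 3 | q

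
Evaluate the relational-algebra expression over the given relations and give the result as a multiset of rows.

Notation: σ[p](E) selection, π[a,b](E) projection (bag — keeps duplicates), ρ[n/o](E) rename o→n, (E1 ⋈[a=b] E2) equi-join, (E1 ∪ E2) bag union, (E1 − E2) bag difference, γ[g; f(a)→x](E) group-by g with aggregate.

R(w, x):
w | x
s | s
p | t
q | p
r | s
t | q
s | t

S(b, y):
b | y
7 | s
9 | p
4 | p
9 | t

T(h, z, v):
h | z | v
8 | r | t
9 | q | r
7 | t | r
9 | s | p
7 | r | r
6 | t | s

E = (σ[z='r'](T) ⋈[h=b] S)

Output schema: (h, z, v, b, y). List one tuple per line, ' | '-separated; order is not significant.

Stepwise |·|:
  T → 6
  σ[z='r'](T) → 2
  S → 4
  (σ[z='r'](T) ⋈[h=b] S) → 1

== RESULT ==
h | z | v | b | y
7 | r | r | 7 | s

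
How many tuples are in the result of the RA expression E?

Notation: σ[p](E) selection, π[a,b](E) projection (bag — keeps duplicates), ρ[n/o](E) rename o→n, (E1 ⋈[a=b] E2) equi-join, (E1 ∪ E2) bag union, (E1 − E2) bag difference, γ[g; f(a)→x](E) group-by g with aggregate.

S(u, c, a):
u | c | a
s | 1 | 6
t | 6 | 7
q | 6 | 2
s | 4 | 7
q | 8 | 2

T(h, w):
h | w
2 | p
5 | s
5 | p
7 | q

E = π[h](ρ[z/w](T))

Row counts bottom-up:
  T → 4
  ρ[z/w](T) → 4
  π[h](ρ[z/w](T)) → 4

|E| = 4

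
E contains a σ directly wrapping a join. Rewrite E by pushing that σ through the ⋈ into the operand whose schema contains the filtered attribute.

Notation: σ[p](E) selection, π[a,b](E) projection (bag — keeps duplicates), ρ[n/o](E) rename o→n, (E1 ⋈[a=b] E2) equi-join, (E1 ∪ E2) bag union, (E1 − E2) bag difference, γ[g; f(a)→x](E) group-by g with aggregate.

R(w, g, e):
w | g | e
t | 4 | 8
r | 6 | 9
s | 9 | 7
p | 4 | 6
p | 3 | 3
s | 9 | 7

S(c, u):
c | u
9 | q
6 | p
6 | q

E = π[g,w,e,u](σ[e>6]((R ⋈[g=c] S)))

σ filters on e, owned by the left side.
E' = π[g,w,e,u]((σ[e>6](R) ⋈[g=c] S))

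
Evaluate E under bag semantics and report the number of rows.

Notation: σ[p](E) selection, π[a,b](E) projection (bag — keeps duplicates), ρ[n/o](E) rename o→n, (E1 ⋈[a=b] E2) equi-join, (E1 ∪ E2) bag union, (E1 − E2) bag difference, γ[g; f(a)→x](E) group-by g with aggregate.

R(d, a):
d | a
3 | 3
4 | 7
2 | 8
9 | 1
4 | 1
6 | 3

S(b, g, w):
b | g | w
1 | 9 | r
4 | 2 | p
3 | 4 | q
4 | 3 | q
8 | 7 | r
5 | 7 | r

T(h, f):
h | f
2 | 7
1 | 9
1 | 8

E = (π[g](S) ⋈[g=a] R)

Subexpression sizes:
  S → 6
  π[g](S) → 6
  R → 6
  (π[g](S) ⋈[g=a] R) → 4

|E| = 4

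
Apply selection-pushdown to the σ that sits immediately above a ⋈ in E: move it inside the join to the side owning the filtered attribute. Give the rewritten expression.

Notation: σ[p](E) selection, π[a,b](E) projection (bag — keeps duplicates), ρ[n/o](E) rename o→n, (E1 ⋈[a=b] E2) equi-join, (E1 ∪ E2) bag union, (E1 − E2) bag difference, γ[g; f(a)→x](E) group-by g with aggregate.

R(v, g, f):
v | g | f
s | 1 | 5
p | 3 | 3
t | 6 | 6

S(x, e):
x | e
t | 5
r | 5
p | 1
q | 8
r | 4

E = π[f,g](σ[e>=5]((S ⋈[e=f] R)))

σ filters on e, owned by the left side.
E' = π[f,g]((σ[e>=5](S) ⋈[e=f] R))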